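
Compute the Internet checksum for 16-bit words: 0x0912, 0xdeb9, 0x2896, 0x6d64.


Sum all words (with carry folding):
+ 0x0912 = 0x0912
+ 0xdeb9 = 0xe7cb
+ 0x2896 = 0x1062
+ 0x6d64 = 0x7dc6
One's complement: ~0x7dc6
Checksum = 0x8239


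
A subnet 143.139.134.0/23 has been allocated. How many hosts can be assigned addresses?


Host bits = 32 - 23 = 9
Total addresses = 2^9 = 512
Usable = total - 2 (network and broadcast)
Usable hosts: 510


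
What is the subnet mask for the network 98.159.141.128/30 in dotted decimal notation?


/30 means 30 network bits, 2 host bits
Binary: 11111111111111111111111111111100
Mask: 255.255.255.252


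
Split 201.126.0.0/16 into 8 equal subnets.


New prefix = 16 + 3 = 19
Each subnet has 8192 addresses
  201.126.0.0/19
  201.126.32.0/19
  201.126.64.0/19
  201.126.96.0/19
  201.126.128.0/19
  201.126.160.0/19
  201.126.192.0/19
  201.126.224.0/19
Subnets: 201.126.0.0/19, 201.126.32.0/19, 201.126.64.0/19, 201.126.96.0/19, 201.126.128.0/19, 201.126.160.0/19, 201.126.192.0/19, 201.126.224.0/19


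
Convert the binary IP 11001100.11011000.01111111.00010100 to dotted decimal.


11001100 = 204
11011000 = 216
01111111 = 127
00010100 = 20
IP: 204.216.127.20


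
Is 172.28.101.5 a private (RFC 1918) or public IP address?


RFC 1918 private ranges:
  10.0.0.0/8 (10.0.0.0 - 10.255.255.255)
  172.16.0.0/12 (172.16.0.0 - 172.31.255.255)
  192.168.0.0/16 (192.168.0.0 - 192.168.255.255)
Private (in 172.16.0.0/12)


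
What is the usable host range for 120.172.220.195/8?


Network: 120.0.0.0
Broadcast: 120.255.255.255
First usable = network + 1
Last usable = broadcast - 1
Range: 120.0.0.1 to 120.255.255.254


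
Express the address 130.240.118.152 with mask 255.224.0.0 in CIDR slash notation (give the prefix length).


Binary: 11111111.11100000.00000000.00000000
Count leading 1s
Prefix: /11


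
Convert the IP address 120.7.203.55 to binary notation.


120 = 01111000
7 = 00000111
203 = 11001011
55 = 00110111
Binary: 01111000.00000111.11001011.00110111


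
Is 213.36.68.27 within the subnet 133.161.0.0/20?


Subnet network: 133.161.0.0
Test IP AND mask: 213.36.64.0
No, 213.36.68.27 is not in 133.161.0.0/20


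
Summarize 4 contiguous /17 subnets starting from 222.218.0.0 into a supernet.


Original prefix: /17
Number of subnets: 4 = 2^2
New prefix = 17 - 2 = 15
Supernet: 222.218.0.0/15


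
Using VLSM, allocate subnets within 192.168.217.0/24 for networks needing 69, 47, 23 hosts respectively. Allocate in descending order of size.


69 hosts -> /25 (126 usable): 192.168.217.0/25
47 hosts -> /26 (62 usable): 192.168.217.128/26
23 hosts -> /27 (30 usable): 192.168.217.192/27
Allocation: 192.168.217.0/25 (69 hosts, 126 usable); 192.168.217.128/26 (47 hosts, 62 usable); 192.168.217.192/27 (23 hosts, 30 usable)


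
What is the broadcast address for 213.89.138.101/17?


Network: 213.89.128.0/17
Host bits = 15
Set all host bits to 1:
Broadcast: 213.89.255.255


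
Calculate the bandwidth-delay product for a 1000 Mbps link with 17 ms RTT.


BDP = bandwidth * RTT
= 1000 Mbps * 17 ms
= 1000 * 1e6 * 17 / 1000 bits
= 17000000 bits
= 2125000 bytes
= 2075.1953 KB
BDP = 17000000 bits (2125000 bytes)


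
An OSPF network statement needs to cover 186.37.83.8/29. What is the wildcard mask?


Subnet mask: 255.255.255.248
Wildcard = 255.255.255.255 - subnet mask
255 - 255 = 0
255 - 255 = 0
255 - 255 = 0
255 - 248 = 7
Wildcard: 0.0.0.7


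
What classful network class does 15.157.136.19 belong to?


First octet: 15
Binary: 00001111
0xxxxxxx -> Class A (1-126)
Class A, default mask 255.0.0.0 (/8)


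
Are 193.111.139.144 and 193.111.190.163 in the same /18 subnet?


Mask: 255.255.192.0
193.111.139.144 AND mask = 193.111.128.0
193.111.190.163 AND mask = 193.111.128.0
Yes, same subnet (193.111.128.0)


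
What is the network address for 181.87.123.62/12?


IP:   10110101.01010111.01111011.00111110
Mask: 11111111.11110000.00000000.00000000
AND operation:
Net:  10110101.01010000.00000000.00000000
Network: 181.80.0.0/12


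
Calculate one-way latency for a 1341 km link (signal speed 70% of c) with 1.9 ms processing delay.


Speed = 0.7 * 3e5 km/s = 210000 km/s
Propagation delay = 1341 / 210000 = 0.0064 s = 6.3857 ms
Processing delay = 1.9 ms
Total one-way latency = 8.2857 ms


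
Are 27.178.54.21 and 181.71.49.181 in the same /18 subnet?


Mask: 255.255.192.0
27.178.54.21 AND mask = 27.178.0.0
181.71.49.181 AND mask = 181.71.0.0
No, different subnets (27.178.0.0 vs 181.71.0.0)


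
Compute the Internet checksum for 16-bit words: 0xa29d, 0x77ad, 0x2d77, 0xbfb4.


Sum all words (with carry folding):
+ 0xa29d = 0xa29d
+ 0x77ad = 0x1a4b
+ 0x2d77 = 0x47c2
+ 0xbfb4 = 0x0777
One's complement: ~0x0777
Checksum = 0xf888


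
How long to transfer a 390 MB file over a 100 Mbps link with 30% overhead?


Effective throughput = 100 * (1 - 30/100) = 70 Mbps
File size in Mb = 390 * 8 = 3120 Mb
Time = 3120 / 70
Time = 44.5714 seconds


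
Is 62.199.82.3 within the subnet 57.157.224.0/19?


Subnet network: 57.157.224.0
Test IP AND mask: 62.199.64.0
No, 62.199.82.3 is not in 57.157.224.0/19


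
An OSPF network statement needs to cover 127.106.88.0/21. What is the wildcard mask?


Subnet mask: 255.255.248.0
Wildcard = 255.255.255.255 - subnet mask
255 - 255 = 0
255 - 255 = 0
255 - 248 = 7
255 - 0 = 255
Wildcard: 0.0.7.255


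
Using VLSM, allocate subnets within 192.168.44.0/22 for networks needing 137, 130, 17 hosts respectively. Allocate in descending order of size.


137 hosts -> /24 (254 usable): 192.168.44.0/24
130 hosts -> /24 (254 usable): 192.168.45.0/24
17 hosts -> /27 (30 usable): 192.168.46.0/27
Allocation: 192.168.44.0/24 (137 hosts, 254 usable); 192.168.45.0/24 (130 hosts, 254 usable); 192.168.46.0/27 (17 hosts, 30 usable)


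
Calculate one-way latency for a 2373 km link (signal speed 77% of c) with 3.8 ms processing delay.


Speed = 0.77 * 3e5 km/s = 231000 km/s
Propagation delay = 2373 / 231000 = 0.0103 s = 10.2727 ms
Processing delay = 3.8 ms
Total one-way latency = 14.0727 ms


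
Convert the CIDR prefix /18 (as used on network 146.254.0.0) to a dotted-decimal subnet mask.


/18 means 18 network bits, 14 host bits
Binary: 11111111111111111100000000000000
Mask: 255.255.192.0


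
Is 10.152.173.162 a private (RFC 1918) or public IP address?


RFC 1918 private ranges:
  10.0.0.0/8 (10.0.0.0 - 10.255.255.255)
  172.16.0.0/12 (172.16.0.0 - 172.31.255.255)
  192.168.0.0/16 (192.168.0.0 - 192.168.255.255)
Private (in 10.0.0.0/8)


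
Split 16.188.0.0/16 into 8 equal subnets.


New prefix = 16 + 3 = 19
Each subnet has 8192 addresses
  16.188.0.0/19
  16.188.32.0/19
  16.188.64.0/19
  16.188.96.0/19
  16.188.128.0/19
  16.188.160.0/19
  16.188.192.0/19
  16.188.224.0/19
Subnets: 16.188.0.0/19, 16.188.32.0/19, 16.188.64.0/19, 16.188.96.0/19, 16.188.128.0/19, 16.188.160.0/19, 16.188.192.0/19, 16.188.224.0/19


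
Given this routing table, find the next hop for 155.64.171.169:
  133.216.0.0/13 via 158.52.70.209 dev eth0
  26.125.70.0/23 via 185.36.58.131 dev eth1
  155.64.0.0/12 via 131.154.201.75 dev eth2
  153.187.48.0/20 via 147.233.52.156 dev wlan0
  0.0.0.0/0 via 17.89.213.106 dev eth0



Longest prefix match for 155.64.171.169:
  /13 133.216.0.0: no
  /23 26.125.70.0: no
  /12 155.64.0.0: MATCH
  /20 153.187.48.0: no
  /0 0.0.0.0: MATCH
Selected: next-hop 131.154.201.75 via eth2 (matched /12)


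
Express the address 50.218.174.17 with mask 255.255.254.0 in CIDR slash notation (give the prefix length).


Binary: 11111111.11111111.11111110.00000000
Count leading 1s
Prefix: /23


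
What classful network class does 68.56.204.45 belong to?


First octet: 68
Binary: 01000100
0xxxxxxx -> Class A (1-126)
Class A, default mask 255.0.0.0 (/8)


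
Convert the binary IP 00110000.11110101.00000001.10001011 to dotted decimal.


00110000 = 48
11110101 = 245
00000001 = 1
10001011 = 139
IP: 48.245.1.139


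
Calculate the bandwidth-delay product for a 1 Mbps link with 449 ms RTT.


BDP = bandwidth * RTT
= 1 Mbps * 449 ms
= 1 * 1e6 * 449 / 1000 bits
= 449000 bits
= 56125 bytes
= 54.8096 KB
BDP = 449000 bits (56125 bytes)


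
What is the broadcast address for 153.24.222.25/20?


Network: 153.24.208.0/20
Host bits = 12
Set all host bits to 1:
Broadcast: 153.24.223.255


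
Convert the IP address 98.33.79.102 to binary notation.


98 = 01100010
33 = 00100001
79 = 01001111
102 = 01100110
Binary: 01100010.00100001.01001111.01100110


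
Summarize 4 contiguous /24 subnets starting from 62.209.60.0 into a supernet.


Original prefix: /24
Number of subnets: 4 = 2^2
New prefix = 24 - 2 = 22
Supernet: 62.209.60.0/22


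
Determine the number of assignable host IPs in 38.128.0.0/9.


Host bits = 32 - 9 = 23
Total addresses = 2^23 = 8388608
Usable = total - 2 (network and broadcast)
Usable hosts: 8388606


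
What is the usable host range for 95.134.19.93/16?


Network: 95.134.0.0
Broadcast: 95.134.255.255
First usable = network + 1
Last usable = broadcast - 1
Range: 95.134.0.1 to 95.134.255.254


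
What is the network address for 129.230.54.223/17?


IP:   10000001.11100110.00110110.11011111
Mask: 11111111.11111111.10000000.00000000
AND operation:
Net:  10000001.11100110.00000000.00000000
Network: 129.230.0.0/17


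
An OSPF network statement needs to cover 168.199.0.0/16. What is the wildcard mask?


Subnet mask: 255.255.0.0
Wildcard = 255.255.255.255 - subnet mask
255 - 255 = 0
255 - 255 = 0
255 - 0 = 255
255 - 0 = 255
Wildcard: 0.0.255.255


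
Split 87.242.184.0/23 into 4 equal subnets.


New prefix = 23 + 2 = 25
Each subnet has 128 addresses
  87.242.184.0/25
  87.242.184.128/25
  87.242.185.0/25
  87.242.185.128/25
Subnets: 87.242.184.0/25, 87.242.184.128/25, 87.242.185.0/25, 87.242.185.128/25


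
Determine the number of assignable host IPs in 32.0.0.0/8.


Host bits = 32 - 8 = 24
Total addresses = 2^24 = 16777216
Usable = total - 2 (network and broadcast)
Usable hosts: 16777214


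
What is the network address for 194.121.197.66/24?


IP:   11000010.01111001.11000101.01000010
Mask: 11111111.11111111.11111111.00000000
AND operation:
Net:  11000010.01111001.11000101.00000000
Network: 194.121.197.0/24


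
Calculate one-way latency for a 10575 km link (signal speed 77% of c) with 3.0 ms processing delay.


Speed = 0.77 * 3e5 km/s = 231000 km/s
Propagation delay = 10575 / 231000 = 0.0458 s = 45.7792 ms
Processing delay = 3.0 ms
Total one-way latency = 48.7792 ms


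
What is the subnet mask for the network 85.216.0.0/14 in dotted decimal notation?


/14 means 14 network bits, 18 host bits
Binary: 11111111111111000000000000000000
Mask: 255.252.0.0


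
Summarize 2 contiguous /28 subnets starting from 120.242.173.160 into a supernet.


Original prefix: /28
Number of subnets: 2 = 2^1
New prefix = 28 - 1 = 27
Supernet: 120.242.173.160/27


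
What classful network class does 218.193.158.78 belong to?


First octet: 218
Binary: 11011010
110xxxxx -> Class C (192-223)
Class C, default mask 255.255.255.0 (/24)


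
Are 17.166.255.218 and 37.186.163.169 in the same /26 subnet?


Mask: 255.255.255.192
17.166.255.218 AND mask = 17.166.255.192
37.186.163.169 AND mask = 37.186.163.128
No, different subnets (17.166.255.192 vs 37.186.163.128)


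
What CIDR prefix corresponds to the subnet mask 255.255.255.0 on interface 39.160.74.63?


Binary: 11111111.11111111.11111111.00000000
Count leading 1s
Prefix: /24


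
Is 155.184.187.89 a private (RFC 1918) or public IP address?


RFC 1918 private ranges:
  10.0.0.0/8 (10.0.0.0 - 10.255.255.255)
  172.16.0.0/12 (172.16.0.0 - 172.31.255.255)
  192.168.0.0/16 (192.168.0.0 - 192.168.255.255)
Public (not in any RFC 1918 range)


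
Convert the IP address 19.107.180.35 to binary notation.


19 = 00010011
107 = 01101011
180 = 10110100
35 = 00100011
Binary: 00010011.01101011.10110100.00100011


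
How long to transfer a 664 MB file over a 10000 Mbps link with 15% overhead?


Effective throughput = 10000 * (1 - 15/100) = 8500 Mbps
File size in Mb = 664 * 8 = 5312 Mb
Time = 5312 / 8500
Time = 0.6249 seconds


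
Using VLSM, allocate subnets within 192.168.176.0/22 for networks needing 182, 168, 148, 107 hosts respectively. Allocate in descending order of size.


182 hosts -> /24 (254 usable): 192.168.176.0/24
168 hosts -> /24 (254 usable): 192.168.177.0/24
148 hosts -> /24 (254 usable): 192.168.178.0/24
107 hosts -> /25 (126 usable): 192.168.179.0/25
Allocation: 192.168.176.0/24 (182 hosts, 254 usable); 192.168.177.0/24 (168 hosts, 254 usable); 192.168.178.0/24 (148 hosts, 254 usable); 192.168.179.0/25 (107 hosts, 126 usable)


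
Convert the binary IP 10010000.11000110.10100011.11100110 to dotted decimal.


10010000 = 144
11000110 = 198
10100011 = 163
11100110 = 230
IP: 144.198.163.230


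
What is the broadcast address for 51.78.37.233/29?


Network: 51.78.37.232/29
Host bits = 3
Set all host bits to 1:
Broadcast: 51.78.37.239


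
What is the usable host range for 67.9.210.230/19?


Network: 67.9.192.0
Broadcast: 67.9.223.255
First usable = network + 1
Last usable = broadcast - 1
Range: 67.9.192.1 to 67.9.223.254


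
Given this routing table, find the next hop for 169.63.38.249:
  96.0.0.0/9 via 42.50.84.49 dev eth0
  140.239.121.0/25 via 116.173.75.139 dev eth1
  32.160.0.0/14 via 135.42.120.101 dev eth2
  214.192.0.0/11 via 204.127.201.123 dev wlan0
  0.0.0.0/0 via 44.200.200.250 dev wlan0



Longest prefix match for 169.63.38.249:
  /9 96.0.0.0: no
  /25 140.239.121.0: no
  /14 32.160.0.0: no
  /11 214.192.0.0: no
  /0 0.0.0.0: MATCH
Selected: next-hop 44.200.200.250 via wlan0 (matched /0)


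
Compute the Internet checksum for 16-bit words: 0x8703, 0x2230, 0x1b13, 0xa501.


Sum all words (with carry folding):
+ 0x8703 = 0x8703
+ 0x2230 = 0xa933
+ 0x1b13 = 0xc446
+ 0xa501 = 0x6948
One's complement: ~0x6948
Checksum = 0x96b7


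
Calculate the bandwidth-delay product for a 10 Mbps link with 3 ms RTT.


BDP = bandwidth * RTT
= 10 Mbps * 3 ms
= 10 * 1e6 * 3 / 1000 bits
= 30000 bits
= 3750 bytes
= 3.6621 KB
BDP = 30000 bits (3750 bytes)


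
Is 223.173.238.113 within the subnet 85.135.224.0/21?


Subnet network: 85.135.224.0
Test IP AND mask: 223.173.232.0
No, 223.173.238.113 is not in 85.135.224.0/21


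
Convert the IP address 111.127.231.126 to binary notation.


111 = 01101111
127 = 01111111
231 = 11100111
126 = 01111110
Binary: 01101111.01111111.11100111.01111110


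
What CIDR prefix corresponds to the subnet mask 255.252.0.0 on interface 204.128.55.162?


Binary: 11111111.11111100.00000000.00000000
Count leading 1s
Prefix: /14


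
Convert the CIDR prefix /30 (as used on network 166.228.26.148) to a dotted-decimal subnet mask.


/30 means 30 network bits, 2 host bits
Binary: 11111111111111111111111111111100
Mask: 255.255.255.252


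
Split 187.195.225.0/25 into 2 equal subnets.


New prefix = 25 + 1 = 26
Each subnet has 64 addresses
  187.195.225.0/26
  187.195.225.64/26
Subnets: 187.195.225.0/26, 187.195.225.64/26


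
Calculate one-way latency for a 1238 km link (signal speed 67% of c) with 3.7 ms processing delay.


Speed = 0.67 * 3e5 km/s = 201000 km/s
Propagation delay = 1238 / 201000 = 0.0062 s = 6.1592 ms
Processing delay = 3.7 ms
Total one-way latency = 9.8592 ms


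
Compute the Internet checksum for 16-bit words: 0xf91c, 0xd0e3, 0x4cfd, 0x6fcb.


Sum all words (with carry folding):
+ 0xf91c = 0xf91c
+ 0xd0e3 = 0xca00
+ 0x4cfd = 0x16fe
+ 0x6fcb = 0x86c9
One's complement: ~0x86c9
Checksum = 0x7936


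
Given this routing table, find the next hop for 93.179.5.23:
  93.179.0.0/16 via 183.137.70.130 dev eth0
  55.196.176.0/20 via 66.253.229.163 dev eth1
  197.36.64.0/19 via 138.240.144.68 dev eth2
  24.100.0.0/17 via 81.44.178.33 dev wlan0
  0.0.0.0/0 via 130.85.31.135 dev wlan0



Longest prefix match for 93.179.5.23:
  /16 93.179.0.0: MATCH
  /20 55.196.176.0: no
  /19 197.36.64.0: no
  /17 24.100.0.0: no
  /0 0.0.0.0: MATCH
Selected: next-hop 183.137.70.130 via eth0 (matched /16)


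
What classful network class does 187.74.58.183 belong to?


First octet: 187
Binary: 10111011
10xxxxxx -> Class B (128-191)
Class B, default mask 255.255.0.0 (/16)


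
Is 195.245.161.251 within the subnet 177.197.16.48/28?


Subnet network: 177.197.16.48
Test IP AND mask: 195.245.161.240
No, 195.245.161.251 is not in 177.197.16.48/28


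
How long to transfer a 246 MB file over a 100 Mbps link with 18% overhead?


Effective throughput = 100 * (1 - 18/100) = 82 Mbps
File size in Mb = 246 * 8 = 1968 Mb
Time = 1968 / 82
Time = 24 seconds


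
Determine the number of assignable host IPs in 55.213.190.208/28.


Host bits = 32 - 28 = 4
Total addresses = 2^4 = 16
Usable = total - 2 (network and broadcast)
Usable hosts: 14


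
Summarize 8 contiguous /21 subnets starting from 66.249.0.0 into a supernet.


Original prefix: /21
Number of subnets: 8 = 2^3
New prefix = 21 - 3 = 18
Supernet: 66.249.0.0/18


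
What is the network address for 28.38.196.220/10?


IP:   00011100.00100110.11000100.11011100
Mask: 11111111.11000000.00000000.00000000
AND operation:
Net:  00011100.00000000.00000000.00000000
Network: 28.0.0.0/10


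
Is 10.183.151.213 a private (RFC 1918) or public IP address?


RFC 1918 private ranges:
  10.0.0.0/8 (10.0.0.0 - 10.255.255.255)
  172.16.0.0/12 (172.16.0.0 - 172.31.255.255)
  192.168.0.0/16 (192.168.0.0 - 192.168.255.255)
Private (in 10.0.0.0/8)


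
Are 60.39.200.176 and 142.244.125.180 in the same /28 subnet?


Mask: 255.255.255.240
60.39.200.176 AND mask = 60.39.200.176
142.244.125.180 AND mask = 142.244.125.176
No, different subnets (60.39.200.176 vs 142.244.125.176)


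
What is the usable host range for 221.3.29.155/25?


Network: 221.3.29.128
Broadcast: 221.3.29.255
First usable = network + 1
Last usable = broadcast - 1
Range: 221.3.29.129 to 221.3.29.254


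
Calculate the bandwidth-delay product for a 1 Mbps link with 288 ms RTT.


BDP = bandwidth * RTT
= 1 Mbps * 288 ms
= 1 * 1e6 * 288 / 1000 bits
= 288000 bits
= 36000 bytes
= 35.1562 KB
BDP = 288000 bits (36000 bytes)


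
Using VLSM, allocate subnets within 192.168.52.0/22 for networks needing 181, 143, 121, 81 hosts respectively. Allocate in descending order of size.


181 hosts -> /24 (254 usable): 192.168.52.0/24
143 hosts -> /24 (254 usable): 192.168.53.0/24
121 hosts -> /25 (126 usable): 192.168.54.0/25
81 hosts -> /25 (126 usable): 192.168.54.128/25
Allocation: 192.168.52.0/24 (181 hosts, 254 usable); 192.168.53.0/24 (143 hosts, 254 usable); 192.168.54.0/25 (121 hosts, 126 usable); 192.168.54.128/25 (81 hosts, 126 usable)


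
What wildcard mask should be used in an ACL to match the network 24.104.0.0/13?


Subnet mask: 255.248.0.0
Wildcard = 255.255.255.255 - subnet mask
255 - 255 = 0
255 - 248 = 7
255 - 0 = 255
255 - 0 = 255
Wildcard: 0.7.255.255


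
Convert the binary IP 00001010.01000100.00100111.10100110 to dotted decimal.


00001010 = 10
01000100 = 68
00100111 = 39
10100110 = 166
IP: 10.68.39.166


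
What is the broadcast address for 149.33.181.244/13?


Network: 149.32.0.0/13
Host bits = 19
Set all host bits to 1:
Broadcast: 149.39.255.255


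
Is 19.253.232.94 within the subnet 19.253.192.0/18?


Subnet network: 19.253.192.0
Test IP AND mask: 19.253.192.0
Yes, 19.253.232.94 is in 19.253.192.0/18


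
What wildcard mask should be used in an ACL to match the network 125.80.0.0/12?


Subnet mask: 255.240.0.0
Wildcard = 255.255.255.255 - subnet mask
255 - 255 = 0
255 - 240 = 15
255 - 0 = 255
255 - 0 = 255
Wildcard: 0.15.255.255


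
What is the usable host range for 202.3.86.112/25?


Network: 202.3.86.0
Broadcast: 202.3.86.127
First usable = network + 1
Last usable = broadcast - 1
Range: 202.3.86.1 to 202.3.86.126


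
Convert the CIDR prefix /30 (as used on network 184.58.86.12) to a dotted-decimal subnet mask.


/30 means 30 network bits, 2 host bits
Binary: 11111111111111111111111111111100
Mask: 255.255.255.252


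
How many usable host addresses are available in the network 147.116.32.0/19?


Host bits = 32 - 19 = 13
Total addresses = 2^13 = 8192
Usable = total - 2 (network and broadcast)
Usable hosts: 8190


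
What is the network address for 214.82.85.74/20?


IP:   11010110.01010010.01010101.01001010
Mask: 11111111.11111111.11110000.00000000
AND operation:
Net:  11010110.01010010.01010000.00000000
Network: 214.82.80.0/20


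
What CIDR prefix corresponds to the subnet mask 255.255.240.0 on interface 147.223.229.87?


Binary: 11111111.11111111.11110000.00000000
Count leading 1s
Prefix: /20


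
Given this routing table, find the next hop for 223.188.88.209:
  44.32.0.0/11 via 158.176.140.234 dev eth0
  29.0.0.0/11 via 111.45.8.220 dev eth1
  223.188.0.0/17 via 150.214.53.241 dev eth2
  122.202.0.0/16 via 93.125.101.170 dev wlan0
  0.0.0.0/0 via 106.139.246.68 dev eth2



Longest prefix match for 223.188.88.209:
  /11 44.32.0.0: no
  /11 29.0.0.0: no
  /17 223.188.0.0: MATCH
  /16 122.202.0.0: no
  /0 0.0.0.0: MATCH
Selected: next-hop 150.214.53.241 via eth2 (matched /17)


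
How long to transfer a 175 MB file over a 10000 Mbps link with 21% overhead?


Effective throughput = 10000 * (1 - 21/100) = 7900 Mbps
File size in Mb = 175 * 8 = 1400 Mb
Time = 1400 / 7900
Time = 0.1772 seconds


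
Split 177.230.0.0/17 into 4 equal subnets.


New prefix = 17 + 2 = 19
Each subnet has 8192 addresses
  177.230.0.0/19
  177.230.32.0/19
  177.230.64.0/19
  177.230.96.0/19
Subnets: 177.230.0.0/19, 177.230.32.0/19, 177.230.64.0/19, 177.230.96.0/19


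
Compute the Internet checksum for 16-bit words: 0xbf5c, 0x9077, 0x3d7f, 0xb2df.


Sum all words (with carry folding):
+ 0xbf5c = 0xbf5c
+ 0x9077 = 0x4fd4
+ 0x3d7f = 0x8d53
+ 0xb2df = 0x4033
One's complement: ~0x4033
Checksum = 0xbfcc


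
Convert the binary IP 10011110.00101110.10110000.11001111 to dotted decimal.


10011110 = 158
00101110 = 46
10110000 = 176
11001111 = 207
IP: 158.46.176.207


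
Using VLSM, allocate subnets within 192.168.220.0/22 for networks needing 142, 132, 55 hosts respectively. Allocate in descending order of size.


142 hosts -> /24 (254 usable): 192.168.220.0/24
132 hosts -> /24 (254 usable): 192.168.221.0/24
55 hosts -> /26 (62 usable): 192.168.222.0/26
Allocation: 192.168.220.0/24 (142 hosts, 254 usable); 192.168.221.0/24 (132 hosts, 254 usable); 192.168.222.0/26 (55 hosts, 62 usable)


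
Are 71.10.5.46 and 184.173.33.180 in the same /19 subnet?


Mask: 255.255.224.0
71.10.5.46 AND mask = 71.10.0.0
184.173.33.180 AND mask = 184.173.32.0
No, different subnets (71.10.0.0 vs 184.173.32.0)


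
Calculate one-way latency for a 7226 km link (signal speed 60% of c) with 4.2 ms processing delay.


Speed = 0.6 * 3e5 km/s = 180000 km/s
Propagation delay = 7226 / 180000 = 0.0401 s = 40.1444 ms
Processing delay = 4.2 ms
Total one-way latency = 44.3444 ms


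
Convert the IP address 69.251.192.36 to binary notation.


69 = 01000101
251 = 11111011
192 = 11000000
36 = 00100100
Binary: 01000101.11111011.11000000.00100100


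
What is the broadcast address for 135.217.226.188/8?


Network: 135.0.0.0/8
Host bits = 24
Set all host bits to 1:
Broadcast: 135.255.255.255


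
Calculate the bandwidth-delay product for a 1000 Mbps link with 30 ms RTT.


BDP = bandwidth * RTT
= 1000 Mbps * 30 ms
= 1000 * 1e6 * 30 / 1000 bits
= 30000000 bits
= 3750000 bytes
= 3662.1094 KB
BDP = 30000000 bits (3750000 bytes)


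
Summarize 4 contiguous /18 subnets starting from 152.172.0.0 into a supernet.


Original prefix: /18
Number of subnets: 4 = 2^2
New prefix = 18 - 2 = 16
Supernet: 152.172.0.0/16


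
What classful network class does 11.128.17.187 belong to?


First octet: 11
Binary: 00001011
0xxxxxxx -> Class A (1-126)
Class A, default mask 255.0.0.0 (/8)


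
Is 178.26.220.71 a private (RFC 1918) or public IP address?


RFC 1918 private ranges:
  10.0.0.0/8 (10.0.0.0 - 10.255.255.255)
  172.16.0.0/12 (172.16.0.0 - 172.31.255.255)
  192.168.0.0/16 (192.168.0.0 - 192.168.255.255)
Public (not in any RFC 1918 range)


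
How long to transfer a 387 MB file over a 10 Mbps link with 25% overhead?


Effective throughput = 10 * (1 - 25/100) = 7.5 Mbps
File size in Mb = 387 * 8 = 3096 Mb
Time = 3096 / 7.5
Time = 412.8 seconds


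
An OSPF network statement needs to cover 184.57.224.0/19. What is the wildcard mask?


Subnet mask: 255.255.224.0
Wildcard = 255.255.255.255 - subnet mask
255 - 255 = 0
255 - 255 = 0
255 - 224 = 31
255 - 0 = 255
Wildcard: 0.0.31.255


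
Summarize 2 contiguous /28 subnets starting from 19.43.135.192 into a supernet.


Original prefix: /28
Number of subnets: 2 = 2^1
New prefix = 28 - 1 = 27
Supernet: 19.43.135.192/27


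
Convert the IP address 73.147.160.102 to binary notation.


73 = 01001001
147 = 10010011
160 = 10100000
102 = 01100110
Binary: 01001001.10010011.10100000.01100110


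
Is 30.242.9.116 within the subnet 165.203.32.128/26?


Subnet network: 165.203.32.128
Test IP AND mask: 30.242.9.64
No, 30.242.9.116 is not in 165.203.32.128/26


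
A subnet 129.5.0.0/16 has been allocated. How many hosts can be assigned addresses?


Host bits = 32 - 16 = 16
Total addresses = 2^16 = 65536
Usable = total - 2 (network and broadcast)
Usable hosts: 65534


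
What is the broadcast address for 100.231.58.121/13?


Network: 100.224.0.0/13
Host bits = 19
Set all host bits to 1:
Broadcast: 100.231.255.255


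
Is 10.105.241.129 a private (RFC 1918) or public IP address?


RFC 1918 private ranges:
  10.0.0.0/8 (10.0.0.0 - 10.255.255.255)
  172.16.0.0/12 (172.16.0.0 - 172.31.255.255)
  192.168.0.0/16 (192.168.0.0 - 192.168.255.255)
Private (in 10.0.0.0/8)


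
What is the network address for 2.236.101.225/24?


IP:   00000010.11101100.01100101.11100001
Mask: 11111111.11111111.11111111.00000000
AND operation:
Net:  00000010.11101100.01100101.00000000
Network: 2.236.101.0/24


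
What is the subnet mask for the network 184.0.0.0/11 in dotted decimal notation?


/11 means 11 network bits, 21 host bits
Binary: 11111111111000000000000000000000
Mask: 255.224.0.0


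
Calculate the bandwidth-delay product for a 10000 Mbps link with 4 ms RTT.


BDP = bandwidth * RTT
= 10000 Mbps * 4 ms
= 10000 * 1e6 * 4 / 1000 bits
= 40000000 bits
= 5000000 bytes
= 4882.8125 KB
BDP = 40000000 bits (5000000 bytes)


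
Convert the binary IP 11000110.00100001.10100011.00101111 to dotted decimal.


11000110 = 198
00100001 = 33
10100011 = 163
00101111 = 47
IP: 198.33.163.47


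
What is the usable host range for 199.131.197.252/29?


Network: 199.131.197.248
Broadcast: 199.131.197.255
First usable = network + 1
Last usable = broadcast - 1
Range: 199.131.197.249 to 199.131.197.254


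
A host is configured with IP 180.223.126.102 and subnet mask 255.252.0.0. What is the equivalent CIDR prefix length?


Binary: 11111111.11111100.00000000.00000000
Count leading 1s
Prefix: /14


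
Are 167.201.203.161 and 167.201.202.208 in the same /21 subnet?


Mask: 255.255.248.0
167.201.203.161 AND mask = 167.201.200.0
167.201.202.208 AND mask = 167.201.200.0
Yes, same subnet (167.201.200.0)


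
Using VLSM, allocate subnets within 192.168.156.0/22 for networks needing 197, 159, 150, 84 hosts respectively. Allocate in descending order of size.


197 hosts -> /24 (254 usable): 192.168.156.0/24
159 hosts -> /24 (254 usable): 192.168.157.0/24
150 hosts -> /24 (254 usable): 192.168.158.0/24
84 hosts -> /25 (126 usable): 192.168.159.0/25
Allocation: 192.168.156.0/24 (197 hosts, 254 usable); 192.168.157.0/24 (159 hosts, 254 usable); 192.168.158.0/24 (150 hosts, 254 usable); 192.168.159.0/25 (84 hosts, 126 usable)


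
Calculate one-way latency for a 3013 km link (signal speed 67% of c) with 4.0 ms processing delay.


Speed = 0.67 * 3e5 km/s = 201000 km/s
Propagation delay = 3013 / 201000 = 0.015 s = 14.99 ms
Processing delay = 4.0 ms
Total one-way latency = 18.99 ms


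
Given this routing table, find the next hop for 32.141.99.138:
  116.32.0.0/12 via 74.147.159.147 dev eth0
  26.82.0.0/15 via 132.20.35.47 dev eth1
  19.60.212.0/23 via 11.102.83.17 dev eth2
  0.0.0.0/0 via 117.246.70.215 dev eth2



Longest prefix match for 32.141.99.138:
  /12 116.32.0.0: no
  /15 26.82.0.0: no
  /23 19.60.212.0: no
  /0 0.0.0.0: MATCH
Selected: next-hop 117.246.70.215 via eth2 (matched /0)


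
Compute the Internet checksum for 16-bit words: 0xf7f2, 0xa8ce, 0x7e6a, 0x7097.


Sum all words (with carry folding):
+ 0xf7f2 = 0xf7f2
+ 0xa8ce = 0xa0c1
+ 0x7e6a = 0x1f2c
+ 0x7097 = 0x8fc3
One's complement: ~0x8fc3
Checksum = 0x703c


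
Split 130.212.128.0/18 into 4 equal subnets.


New prefix = 18 + 2 = 20
Each subnet has 4096 addresses
  130.212.128.0/20
  130.212.144.0/20
  130.212.160.0/20
  130.212.176.0/20
Subnets: 130.212.128.0/20, 130.212.144.0/20, 130.212.160.0/20, 130.212.176.0/20


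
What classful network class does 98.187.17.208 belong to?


First octet: 98
Binary: 01100010
0xxxxxxx -> Class A (1-126)
Class A, default mask 255.0.0.0 (/8)


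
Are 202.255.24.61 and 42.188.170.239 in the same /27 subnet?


Mask: 255.255.255.224
202.255.24.61 AND mask = 202.255.24.32
42.188.170.239 AND mask = 42.188.170.224
No, different subnets (202.255.24.32 vs 42.188.170.224)


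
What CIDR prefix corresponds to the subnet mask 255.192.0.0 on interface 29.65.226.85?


Binary: 11111111.11000000.00000000.00000000
Count leading 1s
Prefix: /10


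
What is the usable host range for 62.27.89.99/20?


Network: 62.27.80.0
Broadcast: 62.27.95.255
First usable = network + 1
Last usable = broadcast - 1
Range: 62.27.80.1 to 62.27.95.254


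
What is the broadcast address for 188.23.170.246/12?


Network: 188.16.0.0/12
Host bits = 20
Set all host bits to 1:
Broadcast: 188.31.255.255


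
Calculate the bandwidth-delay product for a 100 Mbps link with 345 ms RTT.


BDP = bandwidth * RTT
= 100 Mbps * 345 ms
= 100 * 1e6 * 345 / 1000 bits
= 34500000 bits
= 4312500 bytes
= 4211.4258 KB
BDP = 34500000 bits (4312500 bytes)


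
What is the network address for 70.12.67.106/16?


IP:   01000110.00001100.01000011.01101010
Mask: 11111111.11111111.00000000.00000000
AND operation:
Net:  01000110.00001100.00000000.00000000
Network: 70.12.0.0/16


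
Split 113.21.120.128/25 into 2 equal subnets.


New prefix = 25 + 1 = 26
Each subnet has 64 addresses
  113.21.120.128/26
  113.21.120.192/26
Subnets: 113.21.120.128/26, 113.21.120.192/26


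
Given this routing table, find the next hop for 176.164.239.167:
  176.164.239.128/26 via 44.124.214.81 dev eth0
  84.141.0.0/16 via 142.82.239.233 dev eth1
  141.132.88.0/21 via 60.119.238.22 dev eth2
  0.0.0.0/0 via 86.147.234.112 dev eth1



Longest prefix match for 176.164.239.167:
  /26 176.164.239.128: MATCH
  /16 84.141.0.0: no
  /21 141.132.88.0: no
  /0 0.0.0.0: MATCH
Selected: next-hop 44.124.214.81 via eth0 (matched /26)


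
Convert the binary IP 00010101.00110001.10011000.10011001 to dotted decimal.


00010101 = 21
00110001 = 49
10011000 = 152
10011001 = 153
IP: 21.49.152.153


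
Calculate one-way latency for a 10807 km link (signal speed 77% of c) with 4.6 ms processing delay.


Speed = 0.77 * 3e5 km/s = 231000 km/s
Propagation delay = 10807 / 231000 = 0.0468 s = 46.7835 ms
Processing delay = 4.6 ms
Total one-way latency = 51.3835 ms


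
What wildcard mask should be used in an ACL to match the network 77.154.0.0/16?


Subnet mask: 255.255.0.0
Wildcard = 255.255.255.255 - subnet mask
255 - 255 = 0
255 - 255 = 0
255 - 0 = 255
255 - 0 = 255
Wildcard: 0.0.255.255


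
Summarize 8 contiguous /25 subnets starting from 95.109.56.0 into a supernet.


Original prefix: /25
Number of subnets: 8 = 2^3
New prefix = 25 - 3 = 22
Supernet: 95.109.56.0/22


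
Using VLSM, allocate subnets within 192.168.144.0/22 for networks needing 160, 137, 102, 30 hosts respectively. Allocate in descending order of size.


160 hosts -> /24 (254 usable): 192.168.144.0/24
137 hosts -> /24 (254 usable): 192.168.145.0/24
102 hosts -> /25 (126 usable): 192.168.146.0/25
30 hosts -> /27 (30 usable): 192.168.146.128/27
Allocation: 192.168.144.0/24 (160 hosts, 254 usable); 192.168.145.0/24 (137 hosts, 254 usable); 192.168.146.0/25 (102 hosts, 126 usable); 192.168.146.128/27 (30 hosts, 30 usable)


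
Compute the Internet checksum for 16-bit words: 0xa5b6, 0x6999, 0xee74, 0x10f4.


Sum all words (with carry folding):
+ 0xa5b6 = 0xa5b6
+ 0x6999 = 0x0f50
+ 0xee74 = 0xfdc4
+ 0x10f4 = 0x0eb9
One's complement: ~0x0eb9
Checksum = 0xf146


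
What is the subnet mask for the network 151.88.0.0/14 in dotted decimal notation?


/14 means 14 network bits, 18 host bits
Binary: 11111111111111000000000000000000
Mask: 255.252.0.0


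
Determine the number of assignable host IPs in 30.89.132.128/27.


Host bits = 32 - 27 = 5
Total addresses = 2^5 = 32
Usable = total - 2 (network and broadcast)
Usable hosts: 30


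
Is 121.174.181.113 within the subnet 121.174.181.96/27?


Subnet network: 121.174.181.96
Test IP AND mask: 121.174.181.96
Yes, 121.174.181.113 is in 121.174.181.96/27


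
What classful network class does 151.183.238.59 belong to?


First octet: 151
Binary: 10010111
10xxxxxx -> Class B (128-191)
Class B, default mask 255.255.0.0 (/16)


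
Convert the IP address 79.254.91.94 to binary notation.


79 = 01001111
254 = 11111110
91 = 01011011
94 = 01011110
Binary: 01001111.11111110.01011011.01011110


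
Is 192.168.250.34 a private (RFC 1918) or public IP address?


RFC 1918 private ranges:
  10.0.0.0/8 (10.0.0.0 - 10.255.255.255)
  172.16.0.0/12 (172.16.0.0 - 172.31.255.255)
  192.168.0.0/16 (192.168.0.0 - 192.168.255.255)
Private (in 192.168.0.0/16)


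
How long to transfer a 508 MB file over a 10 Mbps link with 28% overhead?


Effective throughput = 10 * (1 - 28/100) = 7.2 Mbps
File size in Mb = 508 * 8 = 4064 Mb
Time = 4064 / 7.2
Time = 564.4444 seconds


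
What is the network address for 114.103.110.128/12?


IP:   01110010.01100111.01101110.10000000
Mask: 11111111.11110000.00000000.00000000
AND operation:
Net:  01110010.01100000.00000000.00000000
Network: 114.96.0.0/12


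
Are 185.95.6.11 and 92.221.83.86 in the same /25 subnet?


Mask: 255.255.255.128
185.95.6.11 AND mask = 185.95.6.0
92.221.83.86 AND mask = 92.221.83.0
No, different subnets (185.95.6.0 vs 92.221.83.0)


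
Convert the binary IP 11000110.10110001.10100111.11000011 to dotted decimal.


11000110 = 198
10110001 = 177
10100111 = 167
11000011 = 195
IP: 198.177.167.195


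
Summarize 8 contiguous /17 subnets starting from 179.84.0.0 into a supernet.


Original prefix: /17
Number of subnets: 8 = 2^3
New prefix = 17 - 3 = 14
Supernet: 179.84.0.0/14


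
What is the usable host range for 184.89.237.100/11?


Network: 184.64.0.0
Broadcast: 184.95.255.255
First usable = network + 1
Last usable = broadcast - 1
Range: 184.64.0.1 to 184.95.255.254


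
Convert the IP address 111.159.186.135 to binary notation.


111 = 01101111
159 = 10011111
186 = 10111010
135 = 10000111
Binary: 01101111.10011111.10111010.10000111


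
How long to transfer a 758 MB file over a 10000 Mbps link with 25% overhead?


Effective throughput = 10000 * (1 - 25/100) = 7500 Mbps
File size in Mb = 758 * 8 = 6064 Mb
Time = 6064 / 7500
Time = 0.8085 seconds


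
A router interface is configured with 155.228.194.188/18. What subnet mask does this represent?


/18 means 18 network bits, 14 host bits
Binary: 11111111111111111100000000000000
Mask: 255.255.192.0


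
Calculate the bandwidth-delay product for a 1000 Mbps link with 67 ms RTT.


BDP = bandwidth * RTT
= 1000 Mbps * 67 ms
= 1000 * 1e6 * 67 / 1000 bits
= 67000000 bits
= 8375000 bytes
= 8178.7109 KB
BDP = 67000000 bits (8375000 bytes)


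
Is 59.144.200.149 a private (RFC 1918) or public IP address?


RFC 1918 private ranges:
  10.0.0.0/8 (10.0.0.0 - 10.255.255.255)
  172.16.0.0/12 (172.16.0.0 - 172.31.255.255)
  192.168.0.0/16 (192.168.0.0 - 192.168.255.255)
Public (not in any RFC 1918 range)


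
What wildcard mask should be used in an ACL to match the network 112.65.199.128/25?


Subnet mask: 255.255.255.128
Wildcard = 255.255.255.255 - subnet mask
255 - 255 = 0
255 - 255 = 0
255 - 255 = 0
255 - 128 = 127
Wildcard: 0.0.0.127


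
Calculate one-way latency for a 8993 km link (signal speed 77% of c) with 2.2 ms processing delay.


Speed = 0.77 * 3e5 km/s = 231000 km/s
Propagation delay = 8993 / 231000 = 0.0389 s = 38.9307 ms
Processing delay = 2.2 ms
Total one-way latency = 41.1307 ms


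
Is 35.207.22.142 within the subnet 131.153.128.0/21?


Subnet network: 131.153.128.0
Test IP AND mask: 35.207.16.0
No, 35.207.22.142 is not in 131.153.128.0/21


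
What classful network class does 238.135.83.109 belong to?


First octet: 238
Binary: 11101110
1110xxxx -> Class D (224-239)
Class D (multicast), default mask N/A


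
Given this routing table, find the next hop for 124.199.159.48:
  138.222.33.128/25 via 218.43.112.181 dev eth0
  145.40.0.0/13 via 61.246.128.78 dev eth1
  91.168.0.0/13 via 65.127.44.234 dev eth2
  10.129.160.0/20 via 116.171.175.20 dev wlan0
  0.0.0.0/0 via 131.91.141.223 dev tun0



Longest prefix match for 124.199.159.48:
  /25 138.222.33.128: no
  /13 145.40.0.0: no
  /13 91.168.0.0: no
  /20 10.129.160.0: no
  /0 0.0.0.0: MATCH
Selected: next-hop 131.91.141.223 via tun0 (matched /0)


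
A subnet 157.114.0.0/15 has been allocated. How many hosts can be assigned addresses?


Host bits = 32 - 15 = 17
Total addresses = 2^17 = 131072
Usable = total - 2 (network and broadcast)
Usable hosts: 131070


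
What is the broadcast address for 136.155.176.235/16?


Network: 136.155.0.0/16
Host bits = 16
Set all host bits to 1:
Broadcast: 136.155.255.255


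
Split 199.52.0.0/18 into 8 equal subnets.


New prefix = 18 + 3 = 21
Each subnet has 2048 addresses
  199.52.0.0/21
  199.52.8.0/21
  199.52.16.0/21
  199.52.24.0/21
  199.52.32.0/21
  199.52.40.0/21
  199.52.48.0/21
  199.52.56.0/21
Subnets: 199.52.0.0/21, 199.52.8.0/21, 199.52.16.0/21, 199.52.24.0/21, 199.52.32.0/21, 199.52.40.0/21, 199.52.48.0/21, 199.52.56.0/21


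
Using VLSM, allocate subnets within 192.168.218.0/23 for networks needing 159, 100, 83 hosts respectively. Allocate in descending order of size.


159 hosts -> /24 (254 usable): 192.168.218.0/24
100 hosts -> /25 (126 usable): 192.168.219.0/25
83 hosts -> /25 (126 usable): 192.168.219.128/25
Allocation: 192.168.218.0/24 (159 hosts, 254 usable); 192.168.219.0/25 (100 hosts, 126 usable); 192.168.219.128/25 (83 hosts, 126 usable)


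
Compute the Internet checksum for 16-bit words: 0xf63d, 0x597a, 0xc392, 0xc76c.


Sum all words (with carry folding):
+ 0xf63d = 0xf63d
+ 0x597a = 0x4fb8
+ 0xc392 = 0x134b
+ 0xc76c = 0xdab7
One's complement: ~0xdab7
Checksum = 0x2548


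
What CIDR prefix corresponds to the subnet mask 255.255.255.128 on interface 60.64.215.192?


Binary: 11111111.11111111.11111111.10000000
Count leading 1s
Prefix: /25


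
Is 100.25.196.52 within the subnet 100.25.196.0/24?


Subnet network: 100.25.196.0
Test IP AND mask: 100.25.196.0
Yes, 100.25.196.52 is in 100.25.196.0/24


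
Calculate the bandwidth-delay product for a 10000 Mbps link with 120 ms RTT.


BDP = bandwidth * RTT
= 10000 Mbps * 120 ms
= 10000 * 1e6 * 120 / 1000 bits
= 1200000000 bits
= 150000000 bytes
= 146484.375 KB
BDP = 1200000000 bits (150000000 bytes)


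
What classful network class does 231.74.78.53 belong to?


First octet: 231
Binary: 11100111
1110xxxx -> Class D (224-239)
Class D (multicast), default mask N/A
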